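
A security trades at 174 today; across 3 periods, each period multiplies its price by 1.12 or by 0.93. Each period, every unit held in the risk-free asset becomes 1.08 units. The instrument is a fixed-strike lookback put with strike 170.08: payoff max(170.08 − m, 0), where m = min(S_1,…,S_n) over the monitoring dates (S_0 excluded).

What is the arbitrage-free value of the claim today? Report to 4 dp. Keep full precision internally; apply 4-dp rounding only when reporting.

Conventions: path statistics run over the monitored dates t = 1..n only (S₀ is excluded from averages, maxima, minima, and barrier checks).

price = 1.8995

With p* = (R−d)/(u−d) = 0.7895, sum probability × payoff across the paths and divide by R^3.
Enumerate all 2^3 = 8 price paths (U = up ×1.12, D = down ×0.93); each path with k up-moves has probability p*^k·(1−p*)^(3−k).
DDD: m=139.9581, payoff=30.1219, prob=0.009331
UDD: m=168.5517, payoff=1.5283, prob=0.034991
DUD: m=161.8200, payoff=8.2600, prob=0.034991
UUD: m=194.8800, payoff=0.0000, prob=0.131214
DDU: m=150.4926, payoff=19.5874, prob=0.034991
UDU: m=181.2384, payoff=0.0000, prob=0.131214
DUU: m=161.8200, payoff=8.2600, prob=0.131214
UUU: m=194.8800, payoff=0.0000, prob=0.492054
Price = Σ prob·payoff / R^3 = 2.392764 / 1.259712 = 1.8995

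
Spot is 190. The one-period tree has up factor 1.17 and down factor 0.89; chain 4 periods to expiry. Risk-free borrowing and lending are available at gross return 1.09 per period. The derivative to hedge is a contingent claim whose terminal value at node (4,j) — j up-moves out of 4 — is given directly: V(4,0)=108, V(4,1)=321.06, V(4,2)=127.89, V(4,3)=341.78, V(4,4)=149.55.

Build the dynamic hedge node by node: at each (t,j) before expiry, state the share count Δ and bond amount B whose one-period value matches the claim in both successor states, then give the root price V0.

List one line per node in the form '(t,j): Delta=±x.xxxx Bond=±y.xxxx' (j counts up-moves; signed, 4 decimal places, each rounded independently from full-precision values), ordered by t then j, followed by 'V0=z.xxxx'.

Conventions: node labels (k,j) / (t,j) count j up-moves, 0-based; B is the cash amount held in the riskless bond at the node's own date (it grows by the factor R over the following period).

(0,0): Delta=-0.0775 Bond=181.4508
(1,0): Delta=0.8475 Bond=41.3673
(1,1): Delta=-0.3589 Bond=260.3469
(2,0): Delta=-1.6787 Bond=425.2733
(2,1): Delta=1.6161 Bond=-106.9828
(2,2): Delta=-0.9599 Bond=440.0826
(3,0): Delta=5.6809 Bond=-522.2261
(3,1): Delta=-3.9180 Bond=857.8575
(3,2): Delta=3.3000 Bond=-506.3988
(3,3): Delta=-2.2561 Bond=874.1255
V0=166.7293

Arbitrage-free pricing uses the up-move probability p* = (R−d)/(u−d) = 0.7143, discounting each step at R = 1.09.
Payoffs at expiry: V(4,0)=108.0000, V(4,1)=321.0600, V(4,2)=127.8900, V(4,3)=341.7800, V(4,4)=149.5500
Node (3,0) S=133.9441: V=(p*·321.0600+(1−p*)·108.0000)/1.09=238.7025; Δ=(321.0600−108.0000)/(156.7146−119.2103)=5.6809; B=V−Δ·S=-522.2261
Node (3,1) S=176.0838: V=(p*·127.8900+(1−p*)·321.0600)/1.09=167.9646; Δ=(127.8900−321.0600)/(206.0181−156.7146)=-3.9180; B=V−Δ·S=857.8575
Node (3,2) S=231.4810: V=(p*·341.7800+(1−p*)·127.8900)/1.09=257.4941; Δ=(341.7800−127.8900)/(270.8328−206.0181)=3.3000; B=V−Δ·S=-506.3988
Node (3,3) S=304.3065: V=(p*·149.5500+(1−p*)·341.7800)/1.09=187.5898; Δ=(149.5500−341.7800)/(356.0386−270.8328)=-2.2561; B=V−Δ·S=874.1255
Node (2,0) S=150.4990: V=(p*·167.9646+(1−p*)·238.7025)/1.09=172.6380; Δ=(167.9646−238.7025)/(176.0838−133.9441)=-1.6787; B=V−Δ·S=425.2733
Node (2,1) S=197.8470: V=(p*·257.4941+(1−p*)·167.9646)/1.09=212.7654; Δ=(257.4941−167.9646)/(231.4810−176.0838)=1.6161; B=V−Δ·S=-106.9828
Node (2,2) S=260.0910: V=(p*·187.5898+(1−p*)·257.4941)/1.09=190.4243; Δ=(187.5898−257.4941)/(304.3065−231.4810)=-0.9599; B=V−Δ·S=440.0826
Node (1,0) S=169.1000: V=(p*·212.7654+(1−p*)·172.6380)/1.09=184.6793; Δ=(212.7654−172.6380)/(197.8470−150.4990)=0.8475; B=V−Δ·S=41.3673
Node (1,1) S=222.3000: V=(p*·190.4243+(1−p*)·212.7654)/1.09=180.5573; Δ=(190.4243−212.7654)/(260.0910−197.8470)=-0.3589; B=V−Δ·S=260.3469
Node (0,0) S=190.0000: V=(p*·180.5573+(1−p*)·184.6793)/1.09=166.7293; Δ=(180.5573−184.6793)/(222.3000−169.1000)=-0.0775; B=V−Δ·S=181.4508
Verification: the root portfolio costs Δ(0,0)·S0 + B(0,0) = 166.7293, matching V0.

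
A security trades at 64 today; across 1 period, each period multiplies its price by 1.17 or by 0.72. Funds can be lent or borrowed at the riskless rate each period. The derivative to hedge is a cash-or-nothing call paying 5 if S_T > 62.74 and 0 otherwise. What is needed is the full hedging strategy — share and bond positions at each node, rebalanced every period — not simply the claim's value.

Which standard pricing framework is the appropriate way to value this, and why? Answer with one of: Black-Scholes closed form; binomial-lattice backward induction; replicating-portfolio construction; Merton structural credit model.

framework: replicating-portfolio construction

Key observation: since the answer must list Δ and B at each node of the 1.17/0.72 lattice on 64, the replicating-portfolio method — solving the two-state system at every node — is the one that applies.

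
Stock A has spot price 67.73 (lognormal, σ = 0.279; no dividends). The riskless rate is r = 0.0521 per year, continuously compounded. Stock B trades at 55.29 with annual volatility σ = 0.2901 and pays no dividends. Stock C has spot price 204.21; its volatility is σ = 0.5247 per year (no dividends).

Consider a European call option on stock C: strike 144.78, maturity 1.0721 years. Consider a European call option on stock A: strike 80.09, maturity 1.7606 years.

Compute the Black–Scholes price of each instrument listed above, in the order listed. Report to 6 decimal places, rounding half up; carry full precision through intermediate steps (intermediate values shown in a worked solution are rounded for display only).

[stock C call K=144.78]
σ√T = 0.5247·√1.0721 = 0.543286
d₁ = (ln(S/K) + (r+σ²/2)T) / (σ√T) = (ln(204.21/144.78) + (0.0521+0.5247²/2)·1.0721) / 0.543286 = (0.343934 + 0.203436) / 0.543286 = 1.007517
d₂ = d₁ − σ√T = 1.007517 − 0.543286 = 0.464230
e^{−rT} = 0.945675
N(d₁) = 0.843157,  N(d₂) = 0.678759
price = S·N(d₁) − K·e^{−rT}·N(d₂) = 172.181031 − 92.932113 = 79.248918
[stock A call K=80.09]
σ√T = 0.279·√1.7606 = 0.370198
d₁ = (ln(S/K) + (r+σ²/2)T) / (σ√T) = (ln(67.73/80.09) + (0.0521+0.279²/2)·1.7606) / 0.370198 = (-0.167622 + 0.160251) / 0.370198 = -0.019911
d₂ = d₁ − σ√T = -0.019911 − 0.370198 = -0.390110
e^{−rT} = 0.912354
N(d₁) = 0.492057,  N(d₂) = 0.348228
price = S·N(d₁) − K·e^{−rT}·N(d₂) = 33.327028 − 25.445150 = 7.881877

price(stock C call K=144.78) = 79.248918
price(stock A call K=80.09) = 7.881877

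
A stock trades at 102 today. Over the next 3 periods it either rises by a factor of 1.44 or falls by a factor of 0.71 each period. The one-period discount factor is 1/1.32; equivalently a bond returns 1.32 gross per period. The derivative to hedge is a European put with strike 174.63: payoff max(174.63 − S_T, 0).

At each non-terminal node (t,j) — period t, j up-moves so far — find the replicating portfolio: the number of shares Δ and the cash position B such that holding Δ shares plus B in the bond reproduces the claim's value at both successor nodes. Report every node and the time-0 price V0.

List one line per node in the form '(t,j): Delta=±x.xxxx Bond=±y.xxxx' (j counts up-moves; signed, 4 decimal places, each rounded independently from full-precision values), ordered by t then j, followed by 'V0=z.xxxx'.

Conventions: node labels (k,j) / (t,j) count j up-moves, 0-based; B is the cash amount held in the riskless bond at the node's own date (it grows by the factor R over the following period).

The replicating-portfolio and risk-neutral prices coincide; use p* = (1.32−0.71)/(1.44−0.71) = 0.8356 for the latter.
Payoffs at expiry: V(3,0)=138.1231, V(3,1)=100.5878, V(3,2)=24.4599, V(3,3)=0.0000
Node (2,0) S=51.4182: V=(p*·100.5878+(1−p*)·138.1231)/1.32=80.8773; Δ=(100.5878−138.1231)/(74.0422−36.5069)=-1.0000; B=V−Δ·S=132.2955
Node (2,1) S=104.2848: V=(p*·24.4599+(1−p*)·100.5878)/1.32=28.0107; Δ=(24.4599−100.5878)/(150.1701−74.0422)=-1.0000; B=V−Δ·S=132.2955
Node (2,2) S=211.5072: V=(p*·0.0000+(1−p*)·24.4599)/1.32=3.0461; Δ=(0.0000−24.4599)/(304.5704−150.1701)=-0.1584; B=V−Δ·S=36.5528
Node (1,0) S=72.4200: V=(p*·28.0107+(1−p*)·80.8773)/1.32=27.8038; Δ=(28.0107−80.8773)/(104.2848−51.4182)=-1.0000; B=V−Δ·S=100.2238
Node (1,1) S=146.8800: V=(p*·3.0461+(1−p*)·28.0107)/1.32=5.4165; Δ=(3.0461−28.0107)/(211.5072−104.2848)=-0.2328; B=V−Δ·S=39.6146
Node (0,0) S=102.0000: V=(p*·5.4165+(1−p*)·27.8038)/1.32=6.8914; Δ=(5.4165−27.8038)/(146.8800−72.4200)=-0.3007; B=V−Δ·S=37.5589
As a check, the time-0 holding Δ(0,0)·S0 + B(0,0) comes to 6.8914 — exactly V0.

(0,0): Delta=-0.3007 Bond=37.5589
(1,0): Delta=-1.0000 Bond=100.2238
(1,1): Delta=-0.2328 Bond=39.6146
(2,0): Delta=-1.0000 Bond=132.2955
(2,1): Delta=-1.0000 Bond=132.2955
(2,2): Delta=-0.1584 Bond=36.5528
V0=6.8914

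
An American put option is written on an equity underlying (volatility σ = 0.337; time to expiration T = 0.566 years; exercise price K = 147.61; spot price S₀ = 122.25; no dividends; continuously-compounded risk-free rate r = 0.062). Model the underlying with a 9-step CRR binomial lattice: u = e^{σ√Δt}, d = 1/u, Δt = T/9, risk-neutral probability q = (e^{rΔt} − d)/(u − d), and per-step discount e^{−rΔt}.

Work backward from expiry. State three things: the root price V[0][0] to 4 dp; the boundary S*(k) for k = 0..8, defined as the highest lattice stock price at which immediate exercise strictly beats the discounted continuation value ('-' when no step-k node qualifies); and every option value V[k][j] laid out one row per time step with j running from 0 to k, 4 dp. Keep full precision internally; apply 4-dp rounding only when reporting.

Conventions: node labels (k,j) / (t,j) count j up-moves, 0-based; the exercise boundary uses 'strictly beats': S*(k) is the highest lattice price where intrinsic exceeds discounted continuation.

Δt=0.06289, u=1.08819, d=0.91896, q=0.50197, disc=e^(-rΔt)=0.99611
k=9 terminal: V=max(K-S,0) → 90.4724 79.9506 67.4913 52.7376 35.2670 14.5793 0.0000 0.0000 0.0000 0.0000
k=8: j=0 S=62.1763 intr=85.4337 cont=84.8592 V=85.4337[EX]; j=1 S=73.6260 intr=73.9840 cont=73.4096 V=73.9840[EX]; j=2 S=87.1840 intr=60.4260 cont=59.8515 V=60.4260[EX]; j=3 S=103.2388 intr=44.3712 cont=43.7968 V=44.3712[EX]; j=4 S=122.2500 intr=25.3600 cont=24.7856 V=25.3600[EX]; j=5 S=144.7621 intr=2.8479 cont=7.2327 V=7.2327[hold]; j=6 S=171.4197 intr=0.0000 cont=0.0000 V=0.0000[hold]; j=7 S=202.9863 intr=0.0000 cont=0.0000 V=0.0000[hold]; j=8 S=240.3658 intr=0.0000 cont=0.0000 V=0.0000[hold]  S*(8)=122.2500
k=7: j=0 S=67.6594 intr=79.9506 cont=79.3762 V=79.9506[EX]; j=1 S=80.1187 intr=67.4913 cont=66.9168 V=67.4913[EX]; j=2 S=94.8724 intr=52.7376 cont=52.1632 V=52.7376[EX]; j=3 S=112.3430 intr=35.2670 cont=34.6926 V=35.2670[EX]; j=4 S=133.0307 intr=14.5793 cont=16.1973 V=16.1973[hold]; j=5 S=157.5280 intr=0.0000 cont=3.5881 V=3.5881[hold]; j=6 S=186.5364 intr=0.0000 cont=0.0000 V=0.0000[hold]; j=7 S=220.8867 intr=0.0000 cont=0.0000 V=0.0000[hold]  S*(7)=112.3430
k=6: j=0 S=73.6260 intr=73.9840 cont=73.4096 V=73.9840[EX]; j=1 S=87.1840 intr=60.4260 cont=59.8515 V=60.4260[EX]; j=2 S=103.2388 intr=44.3712 cont=43.7968 V=44.3712[EX]; j=3 S=122.2500 intr=25.3600 cont=25.5946 V=25.5946[hold]; j=4 S=144.7621 intr=2.8479 cont=9.8294 V=9.8294[hold]; j=5 S=171.4197 intr=0.0000 cont=1.7800 V=1.7800[hold]; j=6 S=202.9863 intr=0.0000 cont=0.0000 V=0.0000[hold]  S*(6)=103.2388
k=5: j=0 S=80.1187 intr=67.4913 cont=66.9168 V=67.4913[EX]; j=1 S=94.8724 intr=52.7376 cont=52.1632 V=52.7376[EX]; j=2 S=112.3430 intr=35.2670 cont=34.8099 V=35.2670[EX]; j=3 S=133.0307 intr=14.5793 cont=17.6122 V=17.6122[hold]; j=4 S=157.5280 intr=0.0000 cont=5.7663 V=5.7663[hold]; j=5 S=186.5364 intr=0.0000 cont=0.8830 V=0.8830[hold]  S*(5)=112.3430
k=4: j=0 S=87.1840 intr=60.4260 cont=59.8515 V=60.4260[EX]; j=1 S=103.2388 intr=44.3712 cont=43.7968 V=44.3712[EX]; j=2 S=122.2500 intr=25.3600 cont=26.3020 V=26.3020[hold]; j=3 S=144.7621 intr=2.8479 cont=11.6205 V=11.6205[hold]; j=4 S=171.4197 intr=0.0000 cont=3.3022 V=3.3022[hold]  S*(4)=103.2388
k=3: j=0 S=94.8724 intr=52.7376 cont=52.1632 V=52.7376[EX]; j=1 S=112.3430 intr=35.2670 cont=35.1636 V=35.2670[EX]; j=2 S=133.0307 intr=14.5793 cont=18.8587 V=18.8587[hold]; j=3 S=157.5280 intr=0.0000 cont=7.4160 V=7.4160[hold]  S*(3)=112.3430
k=2: j=0 S=103.2388 intr=44.3712 cont=43.7968 V=44.3712[EX]; j=1 S=122.2500 intr=25.3600 cont=26.9253 V=26.9253[hold]; j=2 S=144.7621 intr=2.8479 cont=13.0637 V=13.0637[hold]  S*(2)=103.2388
k=1: j=0 S=112.3430 intr=35.2670 cont=35.4753 V=35.4753[hold]; j=1 S=133.0307 intr=14.5793 cont=19.8895 V=19.8895[hold]  S*(1)=-
k=0: j=0 S=122.2500 intr=25.3600 cont=27.5441 V=27.5441[hold]  S*(0)=-

price = 27.5441
boundary = - - 103.2388 112.3430 103.2388 112.3430 103.2388 112.3430 122.2500
tree:
27.5441
35.4753 19.8895
44.3712 26.9253 13.0637
52.7376 35.2670 18.8587 7.4160
60.4260 44.3712 26.3020 11.6205 3.3022
67.4913 52.7376 35.2670 17.6122 5.7663 0.8830
73.9840 60.4260 44.3712 25.5946 9.8294 1.7800 0.0000
79.9506 67.4913 52.7376 35.2670 16.1973 3.5881 0.0000 0.0000
85.4337 73.9840 60.4260 44.3712 25.3600 7.2327 0.0000 0.0000 0.0000
90.4724 79.9506 67.4913 52.7376 35.2670 14.5793 0.0000 0.0000 0.0000 0.0000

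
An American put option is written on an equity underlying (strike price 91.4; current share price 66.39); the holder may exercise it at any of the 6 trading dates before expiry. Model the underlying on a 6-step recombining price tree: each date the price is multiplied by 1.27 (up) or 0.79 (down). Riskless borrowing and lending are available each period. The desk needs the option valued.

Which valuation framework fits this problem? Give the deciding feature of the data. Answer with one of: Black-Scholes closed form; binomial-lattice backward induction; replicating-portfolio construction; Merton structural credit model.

Key observation: early exercise of the strike-91.4 put must be checked at each of the 6 dates (spot 66.39), which forces a node-by-node comparison of intrinsic and continuation value backward from expiry.

framework: binomial-lattice backward induction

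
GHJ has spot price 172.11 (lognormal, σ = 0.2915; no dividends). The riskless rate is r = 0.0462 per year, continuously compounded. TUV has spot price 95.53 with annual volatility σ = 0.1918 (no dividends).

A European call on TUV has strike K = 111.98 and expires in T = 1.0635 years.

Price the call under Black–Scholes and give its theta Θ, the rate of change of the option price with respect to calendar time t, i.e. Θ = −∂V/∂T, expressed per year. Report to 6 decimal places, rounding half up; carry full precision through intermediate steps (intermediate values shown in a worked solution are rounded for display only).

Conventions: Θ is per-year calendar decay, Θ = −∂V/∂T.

price = 3.611660
Θ = -4.458219

σ√T = 0.1918·√1.0635 = 0.197796
d₁ = (ln(S/K) + (r+σ²/2)T) / (σ√T) = (ln(95.53/111.98) + (0.0462+0.1918²/2)·1.0635) / 0.197796 = (-0.158880 + 0.068695) / 0.197796 = -0.455948
d₂ = d₁ − σ√T = -0.455948 − 0.197796 = -0.653744
e^{−rT} = 0.952054
N(d₁) = 0.324214,  N(d₂) = 0.256638
Call price V = S·N(d₁) − K·e^{−rT}·N(d₂) = 30.972138 − 27.360477 = 3.611660
φ(d₁) = (1/√(2π))·e^{−d₁²/2} = 0.359557
Θ = −S·φ(d₁)·σ/(2√T) − r·K·e^{−rT}·N(d₂) = −3.194165 − 1.264054 = -4.458219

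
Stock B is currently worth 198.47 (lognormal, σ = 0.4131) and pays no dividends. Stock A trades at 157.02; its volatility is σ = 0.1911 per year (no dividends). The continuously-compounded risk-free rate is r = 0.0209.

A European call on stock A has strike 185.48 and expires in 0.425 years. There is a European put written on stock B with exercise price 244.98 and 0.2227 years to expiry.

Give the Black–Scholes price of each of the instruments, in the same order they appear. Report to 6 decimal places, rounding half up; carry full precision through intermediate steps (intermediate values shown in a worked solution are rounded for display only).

price(stock A call K=185.48) = 1.034603
price(stock B put K=244.98) = 48.569933

[stock A call K=185.48]
σ√T = 0.1911·√0.425 = 0.124582
d₁ = (ln(S/K) + (r+σ²/2)T) / (σ√T) = (ln(157.02/185.48) + (0.0209+0.1911²/2)·0.425) / 0.124582 = (-0.166574 + 0.016643) / 0.124582 = -1.203473
d₂ = d₁ − σ√T = -1.203473 − 0.124582 = -1.328055
e^{−rT} = 0.991157
N(d₁) = 0.114397,  N(d₂) = 0.092080
price = S·N(d₁) − K·e^{−rT}·N(d₂) = 17.962560 − 16.927957 = 1.034603
[stock B put K=244.98]
σ√T = 0.4131·√0.2227 = 0.194946
d₁ = (ln(S/K) + (r+σ²/2)T) / (σ√T) = (ln(198.47/244.98) + (0.0209+0.4131²/2)·0.2227) / 0.194946 = (-0.210539 + 0.023656) / 0.194946 = -0.958633
d₂ = d₁ − σ√T = -0.958633 − 0.194946 = -1.153580
e^{−rT} = 0.995356
N(−d₁) = 0.831128,  N(−d₂) = 0.875664
price = K·e^{−rT}·N(−d₂) − S·N(−d₁) = 213.523952 − 164.954019 = 48.569933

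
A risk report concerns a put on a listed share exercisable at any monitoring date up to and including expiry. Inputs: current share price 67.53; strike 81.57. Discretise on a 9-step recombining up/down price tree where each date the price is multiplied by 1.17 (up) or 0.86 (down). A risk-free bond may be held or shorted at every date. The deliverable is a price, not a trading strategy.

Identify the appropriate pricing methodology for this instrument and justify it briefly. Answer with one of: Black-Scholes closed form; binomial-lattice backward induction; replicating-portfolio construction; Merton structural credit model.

Key observation: with exercise allowed before expiry on a discrete up/down model (9 steps from spot 67.53), the strike-81.57 put's value must be rolled back through the tree testing early exercise at each node.

framework: binomial-lattice backward induction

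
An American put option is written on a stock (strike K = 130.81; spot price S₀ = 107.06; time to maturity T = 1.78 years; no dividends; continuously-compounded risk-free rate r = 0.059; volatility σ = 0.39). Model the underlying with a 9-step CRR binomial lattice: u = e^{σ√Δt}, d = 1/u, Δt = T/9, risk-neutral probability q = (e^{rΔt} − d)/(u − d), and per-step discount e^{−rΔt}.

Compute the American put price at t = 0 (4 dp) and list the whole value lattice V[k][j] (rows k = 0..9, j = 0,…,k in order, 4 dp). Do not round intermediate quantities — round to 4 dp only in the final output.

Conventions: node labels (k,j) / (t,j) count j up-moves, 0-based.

Δt=0.19778  u=1.18939  d=0.84077  q=0.49042  discount=0.98840
step 9 (expiry): payoffs max(K−S,0) = 108.3347 99.0154 85.8317 67.1813 40.7976 3.4738 0.0000 0.0000 0.0000 0.0000
k=8: (k=8,j=0): S=26.7319, K−S=104.0781, hold=102.5606 ⇒ V=104.0781 exercise | (k=8,j=1): S=37.8163, K−S=92.9937, hold=91.4762 ⇒ V=92.9937 exercise | (k=8,j=2): S=53.4969, K−S=77.3131, hold=75.7956 ⇒ V=77.3131 exercise | (k=8,j=3): S=75.6794, K−S=55.1306, hold=53.6131 ⇒ V=55.1306 exercise | (k=8,j=4): S=107.0600, K−S=23.7500, hold=22.2325 ⇒ V=23.7500 exercise | (k=8,j=5): S=151.4526, K−S=0.0000, hold=1.7496 ⇒ V=1.7496 continue | (k=8,j=6): S=214.2527, K−S=0.0000, hold=0.0000 ⇒ V=0.0000 continue | (k=8,j=7): S=303.0929, K−S=0.0000, hold=0.0000 ⇒ V=0.0000 continue | (k=8,j=8): S=428.7708, K−S=0.0000, hold=0.0000 ⇒ V=0.0000 continue
k=7: (k=7,j=0): S=31.7946, K−S=99.0154, hold=97.4978 ⇒ V=99.0154 exercise | (k=7,j=1): S=44.9783, K−S=85.8317, hold=84.3141 ⇒ V=85.8317 exercise | (k=7,j=2): S=63.6287, K−S=67.1813, hold=65.6638 ⇒ V=67.1813 exercise | (k=7,j=3): S=90.0124, K−S=40.7976, hold=39.2800 ⇒ V=40.7976 exercise | (k=7,j=4): S=127.3362, K−S=3.4738, hold=12.8103 ⇒ V=12.8103 continue | (k=7,j=5): S=180.1364, K−S=0.0000, hold=0.8812 ⇒ V=0.8812 continue | (k=7,j=6): S=254.8302, K−S=0.0000, hold=0.0000 ⇒ V=0.0000 continue | (k=7,j=7): S=360.4960, K−S=0.0000, hold=0.0000 ⇒ V=0.0000 continue
k=6: (k=6,j=0): S=37.8163, K−S=92.9937, hold=91.4762 ⇒ V=92.9937 exercise | (k=6,j=1): S=53.4969, K−S=77.3131, hold=75.7956 ⇒ V=77.3131 exercise | (k=6,j=2): S=75.6794, K−S=55.1306, hold=53.6131 ⇒ V=55.1306 exercise | (k=6,j=3): S=107.0600, K−S=23.7500, hold=26.7581 ⇒ V=26.7581 continue | (k=6,j=4): S=151.4526, K−S=0.0000, hold=6.8794 ⇒ V=6.8794 continue | (k=6,j=5): S=214.2527, K−S=0.0000, hold=0.4439 ⇒ V=0.4439 continue | (k=6,j=6): S=303.0929, K−S=0.0000, hold=0.0000 ⇒ V=0.0000 continue
k=5: (k=5,j=0): S=44.9783, K−S=85.8317, hold=84.3141 ⇒ V=85.8317 exercise | (k=5,j=1): S=63.6287, K−S=67.1813, hold=65.6638 ⇒ V=67.1813 exercise | (k=5,j=2): S=90.0124, K−S=40.7976, hold=40.7382 ⇒ V=40.7976 exercise | (k=5,j=3): S=127.3362, K−S=3.4738, hold=16.8120 ⇒ V=16.8120 continue | (k=5,j=4): S=180.1364, K−S=0.0000, hold=3.6801 ⇒ V=3.6801 continue | (k=5,j=5): S=254.8302, K−S=0.0000, hold=0.2236 ⇒ V=0.2236 continue
k=4: (k=4,j=0): S=53.4969, K−S=77.3131, hold=75.7956 ⇒ V=77.3131 exercise | (k=4,j=1): S=75.6794, K−S=55.1306, hold=53.6131 ⇒ V=55.1306 exercise | (k=4,j=2): S=107.0600, K−S=23.7500, hold=28.6978 ⇒ V=28.6978 continue | (k=4,j=3): S=151.4526, K−S=0.0000, hold=10.2516 ⇒ V=10.2516 continue | (k=4,j=4): S=214.2527, K−S=0.0000, hold=1.9619 ⇒ V=1.9619 continue
k=3: (k=3,j=0): S=63.6287, K−S=67.1813, hold=65.6638 ⇒ V=67.1813 exercise | (k=3,j=1): S=90.0124, K−S=40.7976, hold=41.6784 ⇒ V=41.6784 continue | (k=3,j=2): S=127.3362, K−S=3.4738, hold=19.4235 ⇒ V=19.4235 continue | (k=3,j=3): S=180.1364, K−S=0.0000, hold=6.1144 ⇒ V=6.1144 continue
k=2: (k=2,j=0): S=75.6794, K−S=55.1306, hold=54.0400 ⇒ V=55.1306 exercise | (k=2,j=1): S=107.0600, K−S=23.7500, hold=30.4074 ⇒ V=30.4074 continue | (k=2,j=2): S=151.4526, K−S=0.0000, hold=12.7469 ⇒ V=12.7469 continue
k=1: (k=1,j=0): S=90.0124, K−S=40.7976, hold=42.5070 ⇒ V=42.5070 continue | (k=1,j=1): S=127.3362, K−S=3.4738, hold=21.4941 ⇒ V=21.4941 continue
k=0: (k=0,j=0): S=107.0600, K−S=23.7500, hold=31.8284 ⇒ V=31.8284 continue

price = 31.8284
tree:
31.8284
42.5070 21.4941
55.1306 30.4074 12.7469
67.1813 41.6784 19.4235 6.1144
77.3131 55.1306 28.6978 10.2516 1.9619
85.8317 67.1813 40.7976 16.8120 3.6801 0.2236
92.9937 77.3131 55.1306 26.7581 6.8794 0.4439 0.0000
99.0154 85.8317 67.1813 40.7976 12.8103 0.8812 0.0000 0.0000
104.0781 92.9937 77.3131 55.1306 23.7500 1.7496 0.0000 0.0000 0.0000
108.3347 99.0154 85.8317 67.1813 40.7976 3.4738 0.0000 0.0000 0.0000 0.0000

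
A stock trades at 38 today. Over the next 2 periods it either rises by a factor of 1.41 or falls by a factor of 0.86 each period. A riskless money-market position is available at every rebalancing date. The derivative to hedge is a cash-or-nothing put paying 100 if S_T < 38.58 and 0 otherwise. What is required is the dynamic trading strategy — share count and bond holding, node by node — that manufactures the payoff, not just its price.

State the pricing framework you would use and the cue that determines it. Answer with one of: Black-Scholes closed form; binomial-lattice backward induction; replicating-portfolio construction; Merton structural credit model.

Key observation: what is demanded is not a single number but the (Δ, B) position at each node of the 1.41/0.86 tree starting at 38; constructing those positions is the replicating-portfolio method.

framework: replicating-portfolio construction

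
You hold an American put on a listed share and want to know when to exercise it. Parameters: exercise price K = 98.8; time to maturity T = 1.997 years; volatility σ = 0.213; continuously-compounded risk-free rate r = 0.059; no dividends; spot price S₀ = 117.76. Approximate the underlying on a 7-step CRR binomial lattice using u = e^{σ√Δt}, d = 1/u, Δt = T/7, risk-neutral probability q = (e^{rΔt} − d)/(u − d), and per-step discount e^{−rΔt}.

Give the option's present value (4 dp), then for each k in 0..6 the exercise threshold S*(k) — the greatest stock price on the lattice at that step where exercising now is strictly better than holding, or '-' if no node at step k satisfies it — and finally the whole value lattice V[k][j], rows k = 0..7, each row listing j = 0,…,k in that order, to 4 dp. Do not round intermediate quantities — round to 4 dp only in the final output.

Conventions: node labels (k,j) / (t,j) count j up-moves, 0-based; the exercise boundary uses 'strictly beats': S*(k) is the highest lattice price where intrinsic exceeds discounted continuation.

price = 3.0147
boundary = - - - - 74.7073 83.7089 74.7073
tree:
3.0147
5.3418 1.1737
9.1910 2.3076 0.2675
15.2387 4.4487 0.5992 0.0000
24.0927 8.3512 1.3424 0.0000 0.0000
32.1264 15.0911 3.0072 0.0000 0.0000 0.0000
39.2961 24.0927 6.7366 0.0000 0.0000 0.0000 0.0000
45.6949 32.1264 15.0911 0.0000 0.0000 0.0000 0.0000 0.0000

Δt=0.28529  u=1.12049  d=0.89247  q=0.54603  discount=0.98331
step 7 (expiry): payoffs max(K−S,0) = 45.6949 32.1264 15.0911 0.0000 0.0000 0.0000 0.0000 0.0000
step 6: (k=6,j=0): S=59.5039, K−S=39.2961, hold=37.6471 ⇒ V=39.2961 exercise | (k=6,j=1): S=74.7073, K−S=24.0927, hold=22.4437 ⇒ V=24.0927 exercise | (k=6,j=2): S=93.7951, K−S=5.0049, hold=6.7366 ⇒ V=6.7366 continue | (k=6,j=3): S=117.7600, K−S=0.0000, hold=0.0000 ⇒ V=0.0000 continue | (k=6,j=4): S=147.8480, K−S=0.0000, hold=0.0000 ⇒ V=0.0000 continue | (k=6,j=5): S=185.6234, K−S=0.0000, hold=0.0000 ⇒ V=0.0000 continue | (k=6,j=6): S=233.0507, K−S=0.0000, hold=0.0000 ⇒ V=0.0000 continue  boundary S*=74.7073
step 5: (k=5,j=0): S=66.6736, K−S=32.1264, hold=30.4773 ⇒ V=32.1264 exercise | (k=5,j=1): S=83.7089, K−S=15.0911, hold=14.3718 ⇒ V=15.0911 exercise | (k=5,j=2): S=105.0967, K−S=0.0000, hold=3.0072 ⇒ V=3.0072 continue | (k=5,j=3): S=131.9491, K−S=0.0000, hold=0.0000 ⇒ V=0.0000 continue | (k=5,j=4): S=165.6624, K−S=0.0000, hold=0.0000 ⇒ V=0.0000 continue | (k=5,j=5): S=207.9896, K−S=0.0000, hold=0.0000 ⇒ V=0.0000 continue  boundary S*=83.7089
step 4: (k=4,j=0): S=74.7073, K−S=24.0927, hold=22.4437 ⇒ V=24.0927 exercise | (k=4,j=1): S=93.7951, K−S=5.0049, hold=8.3512 ⇒ V=8.3512 continue | (k=4,j=2): S=117.7600, K−S=0.0000, hold=1.3424 ⇒ V=1.3424 continue | (k=4,j=3): S=147.8480, K−S=0.0000, hold=0.0000 ⇒ V=0.0000 continue | (k=4,j=4): S=185.6234, K−S=0.0000, hold=0.0000 ⇒ V=0.0000 continue  boundary S*=74.7073
step 3: (k=3,j=0): S=83.7089, K−S=15.0911, hold=15.2387 ⇒ V=15.2387 continue | (k=3,j=1): S=105.0967, K−S=0.0000, hold=4.4487 ⇒ V=4.4487 continue | (k=3,j=2): S=131.9491, K−S=0.0000, hold=0.5992 ⇒ V=0.5992 continue | (k=3,j=3): S=165.6624, K−S=0.0000, hold=0.0000 ⇒ V=0.0000 continue  boundary S*=-
step 2: (k=2,j=0): S=93.7951, K−S=5.0049, hold=9.1910 ⇒ V=9.1910 continue | (k=2,j=1): S=117.7600, K−S=0.0000, hold=2.3076 ⇒ V=2.3076 continue | (k=2,j=2): S=147.8480, K−S=0.0000, hold=0.2675 ⇒ V=0.2675 continue  boundary S*=-
step 1: (k=1,j=0): S=105.0967, K−S=0.0000, hold=5.3418 ⇒ V=5.3418 continue | (k=1,j=1): S=131.9491, K−S=0.0000, hold=1.1737 ⇒ V=1.1737 continue  boundary S*=-
step 0: (k=0,j=0): S=117.7600, K−S=0.0000, hold=3.0147 ⇒ V=3.0147 continue  boundary S*=-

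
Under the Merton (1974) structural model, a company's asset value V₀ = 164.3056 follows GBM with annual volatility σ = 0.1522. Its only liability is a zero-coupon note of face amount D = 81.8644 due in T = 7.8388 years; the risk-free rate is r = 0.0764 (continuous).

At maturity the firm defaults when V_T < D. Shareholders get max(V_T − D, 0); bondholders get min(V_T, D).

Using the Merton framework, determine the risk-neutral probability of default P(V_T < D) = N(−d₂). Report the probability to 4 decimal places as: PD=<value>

Work the structural quantities from V₀ = 164.3056 against face 81.8644:
d₁ = [ln(V₀/D) + (r + σ²/2)T] / (σ√T)
   = [ln(164.3056/81.8644) + (0.0764 + 0.5·0.1522²)·7.8388] / (0.1522·√7.8388)
   = [0.696664 + 0.689677] / 0.426127 = 3.253348
d₂ = d₁ − σ√T = 3.253348 − 0.426127 = 2.827220
risk-neutral PD = N(−d₂) = N(-2.827220) = 0.002348

PD=0.0023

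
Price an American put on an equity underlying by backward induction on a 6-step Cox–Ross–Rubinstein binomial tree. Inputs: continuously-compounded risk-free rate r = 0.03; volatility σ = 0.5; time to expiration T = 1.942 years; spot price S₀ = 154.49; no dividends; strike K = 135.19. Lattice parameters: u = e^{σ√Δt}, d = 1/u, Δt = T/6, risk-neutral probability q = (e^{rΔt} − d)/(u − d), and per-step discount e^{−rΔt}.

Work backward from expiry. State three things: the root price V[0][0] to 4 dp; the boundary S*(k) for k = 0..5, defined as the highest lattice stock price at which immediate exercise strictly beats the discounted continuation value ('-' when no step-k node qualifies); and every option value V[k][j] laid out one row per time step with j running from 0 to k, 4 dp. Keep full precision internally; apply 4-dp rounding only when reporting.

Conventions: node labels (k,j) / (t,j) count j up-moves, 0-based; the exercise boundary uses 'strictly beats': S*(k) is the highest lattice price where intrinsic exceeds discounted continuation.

Δt=0.32367  u=1.32904  d=0.75242  q=0.44628  discount=0.99034
step 6 (expiry): payoffs max(K−S,0) = 107.1571 85.6740 47.7273 0.0000 0.0000 0.0000 0.0000
step 5: (k=5,j=0): S=37.2569, K−S=97.9331, hold=96.6268 ⇒ V=97.9331 exercise | (k=5,j=1): S=65.8088, K−S=69.3812, hold=68.0748 ⇒ V=69.3812 exercise | (k=5,j=2): S=116.2416, K−S=18.9484, hold=26.1721 ⇒ V=26.1721 continue | (k=5,j=3): S=205.3237, K−S=0.0000, hold=0.0000 ⇒ V=0.0000 continue | (k=5,j=4): S=362.6742, K−S=0.0000, hold=0.0000 ⇒ V=0.0000 continue | (k=5,j=5): S=640.6108, K−S=0.0000, hold=0.0000 ⇒ V=0.0000 continue  boundary S*=65.8088
step 4: (k=4,j=0): S=49.5160, K−S=85.6740, hold=84.3677 ⇒ V=85.6740 exercise | (k=4,j=1): S=87.4627, K−S=47.7273, hold=49.6136 ⇒ V=49.6136 continue | (k=4,j=2): S=154.4900, K−S=0.0000, hold=14.3519 ⇒ V=14.3519 continue | (k=4,j=3): S=272.8839, K−S=0.0000, hold=0.0000 ⇒ V=0.0000 continue | (k=4,j=4): S=482.0094, K−S=0.0000, hold=0.0000 ⇒ V=0.0000 continue  boundary S*=49.5160
step 3: (k=3,j=0): S=65.8088, K−S=69.3812, hold=68.9085 ⇒ V=69.3812 exercise | (k=3,j=1): S=116.2416, K−S=18.9484, hold=33.5496 ⇒ V=33.5496 continue | (k=3,j=2): S=205.3237, K−S=0.0000, hold=7.8701 ⇒ V=7.8701 continue | (k=3,j=3): S=362.6742, K−S=0.0000, hold=0.0000 ⇒ V=0.0000 continue  boundary S*=65.8088
step 2: (k=2,j=0): S=87.4627, K−S=47.7273, hold=52.8743 ⇒ V=52.8743 continue | (k=2,j=1): S=154.4900, K−S=0.0000, hold=21.8758 ⇒ V=21.8758 continue | (k=2,j=2): S=272.8839, K−S=0.0000, hold=4.3157 ⇒ V=4.3157 continue  boundary S*=-
step 1: (k=1,j=0): S=116.2416, K−S=18.9484, hold=38.6630 ⇒ V=38.6630 continue | (k=1,j=1): S=205.3237, K−S=0.0000, hold=13.9034 ⇒ V=13.9034 continue  boundary S*=-
step 0: (k=0,j=0): S=154.4900, K−S=0.0000, hold=27.3464 ⇒ V=27.3464 continue  boundary S*=-

price = 27.3464
boundary = - - - 65.8088 49.5160 65.8088
tree:
27.3464
38.6630 13.9034
52.8743 21.8758 4.3157
69.3812 33.5496 7.8701 0.0000
85.6740 49.6136 14.3519 0.0000 0.0000
97.9331 69.3812 26.1721 0.0000 0.0000 0.0000
107.1571 85.6740 47.7273 0.0000 0.0000 0.0000 0.0000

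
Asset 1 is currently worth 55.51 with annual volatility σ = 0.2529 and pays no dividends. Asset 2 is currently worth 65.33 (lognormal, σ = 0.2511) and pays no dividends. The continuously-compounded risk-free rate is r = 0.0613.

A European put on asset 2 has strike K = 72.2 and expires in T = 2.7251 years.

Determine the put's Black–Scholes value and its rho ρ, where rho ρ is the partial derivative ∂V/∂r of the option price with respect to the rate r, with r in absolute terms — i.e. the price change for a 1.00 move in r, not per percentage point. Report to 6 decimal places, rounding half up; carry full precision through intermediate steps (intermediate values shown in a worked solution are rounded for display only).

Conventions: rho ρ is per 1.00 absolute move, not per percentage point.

price = 8.393543
ρ = -86.261149

σ√T = 0.2511·√2.7251 = 0.414513
d₁ = (ln(S/K) + (r+σ²/2)T) / (σ√T) = (ln(65.33/72.2) + (0.0613+0.2511²/2)·2.7251) / 0.414513 = (-0.099989 + 0.252959) / 0.414513 = 0.369037
d₂ = d₁ − σ√T = 0.369037 − 0.414513 = -0.045476
e^{−rT} = 0.846158
N(−d₁) = 0.356050,  N(−d₂) = 0.518136
Put price V = K·e^{−rT}·N(−d₂) − S·N(−d₁) = 31.654306 − 23.260763 = 8.393543
ρ = −K·T·e^{−rT}·N(−d₂) = -86.261149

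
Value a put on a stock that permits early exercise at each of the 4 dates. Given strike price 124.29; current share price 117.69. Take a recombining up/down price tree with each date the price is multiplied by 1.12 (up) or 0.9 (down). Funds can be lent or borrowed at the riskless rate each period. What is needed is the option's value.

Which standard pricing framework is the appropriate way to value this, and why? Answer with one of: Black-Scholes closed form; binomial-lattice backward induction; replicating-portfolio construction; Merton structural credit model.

framework: binomial-lattice backward induction

Key observation: the put (strike 124.29 on spot 117.69) is American-style on a 4-step discrete price model, so the early-exercise decision at every node requires stepwise backward valuation — a closed form cannot price the exercise right.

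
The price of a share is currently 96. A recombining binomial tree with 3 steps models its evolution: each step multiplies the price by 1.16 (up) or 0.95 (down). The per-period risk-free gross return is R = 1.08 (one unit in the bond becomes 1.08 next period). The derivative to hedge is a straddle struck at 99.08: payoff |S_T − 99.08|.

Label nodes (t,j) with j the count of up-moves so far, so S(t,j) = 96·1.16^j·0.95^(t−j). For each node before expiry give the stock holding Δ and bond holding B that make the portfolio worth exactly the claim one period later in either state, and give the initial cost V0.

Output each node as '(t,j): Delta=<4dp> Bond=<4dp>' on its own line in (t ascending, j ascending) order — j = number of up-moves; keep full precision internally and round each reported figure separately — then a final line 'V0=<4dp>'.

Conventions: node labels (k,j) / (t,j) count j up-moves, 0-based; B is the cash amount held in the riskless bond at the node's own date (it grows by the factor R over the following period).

No-arbitrage ⇒ martingale measure with p* = (R−d)/(u−d) = 0.6190.
Expiry values: V(3,0)=16.7720, V(3,1)=1.4224, V(3,2)=23.6387, V(3,3)=50.7660
(2,0): S=86.6400. Δ = (V_up−V_dn)/(S_up−S_dn) = (1.4224−16.7720)/(100.5024−82.3080) = -0.8436. V = [p*·1.4224 + (1−p*)·16.7720]/1.08 = 6.7314. B = V − Δ·S = 79.8247.
(2,1): S=105.7920. Δ = (V_up−V_dn)/(S_up−S_dn) = (23.6387−1.4224)/(122.7187−100.5024) = 1.0000. V = [p*·23.6387 + (1−p*)·1.4224]/1.08 = 14.0513. B = V − Δ·S = -91.7407.
(2,2): S=129.1776. Δ = (V_up−V_dn)/(S_up−S_dn) = (50.7660−23.6387)/(149.8460−122.7187) = 1.0000. V = [p*·50.7660 + (1−p*)·23.6387]/1.08 = 37.4369. B = V − Δ·S = -91.7407.
(1,0): S=91.2000. Δ = (V_up−V_dn)/(S_up−S_dn) = (14.0513−6.7314)/(105.7920−86.6400) = 0.3822. V = [p*·14.0513 + (1−p*)·6.7314]/1.08 = 10.4284. B = V − Δ·S = -24.4282.
(1,1): S=111.3600. Δ = (V_up−V_dn)/(S_up−S_dn) = (37.4369−14.0513)/(129.1776−105.7920) = 1.0000. V = [p*·37.4369 + (1−p*)·14.0513]/1.08 = 26.4149. B = V − Δ·S = -84.9451.
(0,0): S=96.0000. Δ = (V_up−V_dn)/(S_up−S_dn) = (26.4149−10.4284)/(111.3600−91.2000) = 0.7930. V = [p*·26.4149 + (1−p*)·10.4284]/1.08 = 18.8193. B = V − Δ·S = -57.3065.
Verification: the root portfolio costs Δ(0,0)·S0 + B(0,0) = 18.8193, matching V0.

(0,0): Delta=0.7930 Bond=-57.3065
(1,0): Delta=0.3822 Bond=-24.4282
(1,1): Delta=1.0000 Bond=-84.9451
(2,0): Delta=-0.8436 Bond=79.8247
(2,1): Delta=1.0000 Bond=-91.7407
(2,2): Delta=1.0000 Bond=-91.7407
V0=18.8193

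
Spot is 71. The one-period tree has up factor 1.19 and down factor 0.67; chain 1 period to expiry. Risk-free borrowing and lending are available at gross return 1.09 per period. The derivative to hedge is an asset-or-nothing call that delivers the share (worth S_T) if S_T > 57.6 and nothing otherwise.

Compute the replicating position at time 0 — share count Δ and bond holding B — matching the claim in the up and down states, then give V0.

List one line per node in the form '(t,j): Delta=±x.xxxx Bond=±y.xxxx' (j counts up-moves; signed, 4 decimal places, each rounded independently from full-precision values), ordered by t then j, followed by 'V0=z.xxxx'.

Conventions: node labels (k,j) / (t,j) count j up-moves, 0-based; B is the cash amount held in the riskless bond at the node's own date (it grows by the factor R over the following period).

The replicating-portfolio and risk-neutral prices coincide; use p* = (1.09−0.67)/(1.19−0.67) = 0.8077 for the latter.
Expiry values: V(1,0)=0.0000, V(1,1)=84.4900
Node (0,0) S=71.0000: V=(p*·84.4900+(1−p*)·0.0000)/1.09=62.6073; Δ=(84.4900−0.0000)/(84.4900−47.5700)=2.2885; B=V−Δ·S=-99.8735
Verification: the root portfolio costs Δ(0,0)·S0 + B(0,0) = 62.6073, matching V0.

(0,0): Delta=2.2885 Bond=-99.8735
V0=62.6073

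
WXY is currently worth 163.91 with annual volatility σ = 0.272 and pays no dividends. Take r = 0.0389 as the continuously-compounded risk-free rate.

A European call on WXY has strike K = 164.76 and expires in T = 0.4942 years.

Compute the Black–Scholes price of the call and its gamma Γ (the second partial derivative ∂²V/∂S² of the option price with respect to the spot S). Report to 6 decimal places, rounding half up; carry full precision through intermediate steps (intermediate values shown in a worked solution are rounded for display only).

price = 13.574432
Γ = 0.012548

σ√T = 0.272·√0.4942 = 0.191214
d₁ = (ln(S/K) + (r+σ²/2)T) / (σ√T) = (ln(163.91/164.76) + (0.0389+0.272²/2)·0.4942) / 0.191214 = (-0.005172 + 0.037506) / 0.191214 = 0.169095
d₂ = d₁ − σ√T = 0.169095 − 0.191214 = -0.022119
e^{−rT} = 0.980959
N(d₁) = 0.567139,  N(d₂) = 0.491177
Call price V = S·N(d₁) − K·e^{−rT}·N(d₂) = 92.959787 − 79.385354 = 13.574432
φ(d₁) = (1/√(2π))·e^{−d₁²/2} = 0.393279
Γ = φ(d₁) / (S·σ·√T) = 0.012548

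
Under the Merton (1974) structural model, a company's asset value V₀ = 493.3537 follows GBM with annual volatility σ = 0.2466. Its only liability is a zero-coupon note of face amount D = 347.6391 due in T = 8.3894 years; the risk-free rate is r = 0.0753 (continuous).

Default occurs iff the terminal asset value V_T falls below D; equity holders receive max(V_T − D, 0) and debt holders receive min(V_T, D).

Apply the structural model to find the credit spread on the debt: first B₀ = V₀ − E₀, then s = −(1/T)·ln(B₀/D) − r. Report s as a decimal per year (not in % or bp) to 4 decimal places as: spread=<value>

spread=0.0053

Equity is a call on the firm's assets struck at D = 347.6391:
d₁ = [ln(V₀/D) + (r + σ²/2)T] / (σ√T)
   = [ln(493.3537/347.6391) + (0.0753 + 0.5·0.2466²)·8.3894] / (0.2466·√8.3894)
   = [0.350061 + 0.886808] / 0.714264 = 1.731671
d₂ = d₁ − σ√T = 1.731671 − 0.714264 = 1.017407
N(d₁) = 0.958334,  N(d₂) = 0.845520,  e^(−rT) = 0.531676
E₀ = V₀·N(d₁) − D·e^(−rT)·N(d₂)
   = 493.3537·0.958334 − 347.6391·0.531676·0.845520 = 316.519067
B₀ = V₀ − E₀ = 493.3537 − 316.519067 = 176.834633
spread = −(1/T)·ln(B₀/D) − r = −(1/8.3894)·ln(176.834633/347.6391) − 0.0753 = 0.00527189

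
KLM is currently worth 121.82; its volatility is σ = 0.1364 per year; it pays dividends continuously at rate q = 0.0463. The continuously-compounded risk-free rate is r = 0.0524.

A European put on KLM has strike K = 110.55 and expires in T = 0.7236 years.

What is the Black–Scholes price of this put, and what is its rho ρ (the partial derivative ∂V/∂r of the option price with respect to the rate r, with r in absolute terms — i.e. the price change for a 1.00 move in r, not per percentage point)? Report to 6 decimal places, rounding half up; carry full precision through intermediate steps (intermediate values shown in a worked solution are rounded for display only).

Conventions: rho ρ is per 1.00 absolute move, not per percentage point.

price = 1.365061
ρ = -15.946678

σ√T = 0.1364·√0.7236 = 0.116028
d₁ = (ln(S/K) + (r−q+σ²/2)T) / (σ√T) = (ln(121.82/110.55) + (0.0524−0.0463+0.1364²/2)·0.7236) / 0.116028 = (0.097077 + 0.011145) / 0.116028 = 0.932720
d₂ = d₁ − σ√T = 0.932720 − 0.116028 = 0.816692
e^{−rT} = 0.962793
e^{−qT} = 0.967052
N(−d₁) = 0.175482,  N(−d₂) = 0.207052
Put price V = K·e^{−rT}·N(−d₂) − S·e^{−qT}·N(−d₁) = 22.037974 − 20.672913 = 1.365061
ρ = −K·T·e^{−rT}·N(−d₂) = -15.946678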